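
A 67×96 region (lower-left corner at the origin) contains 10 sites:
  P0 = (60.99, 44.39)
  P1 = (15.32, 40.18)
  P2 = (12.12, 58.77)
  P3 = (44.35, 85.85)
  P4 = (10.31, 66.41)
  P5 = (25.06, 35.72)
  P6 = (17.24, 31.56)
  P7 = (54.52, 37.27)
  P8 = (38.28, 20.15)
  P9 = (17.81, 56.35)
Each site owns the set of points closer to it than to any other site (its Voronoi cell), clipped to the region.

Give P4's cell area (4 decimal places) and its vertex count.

Area of P4's cell: 765.9475 (5 vertices)

1. box [0,67]×[0,96]: [(0, 0) (67, 0) (67, 96) (0, 96)]
2. ⊥bis P4·P0 via (35.65,55.4): [(0, 0) (11.5792, 0) (53.2903, 96) (0, 96)]  |A|=3113.7376
3. ⊥bis P4·P1 via (12.815,53.295): [(0, 50.8473) (36.7192, 57.8608) (53.2903, 96) (0, 96)]  |A|=1845.2113
4. ⊥bis P4·P2 via (11.215,62.59): [(0, 59.933) (41.9363, 69.8682) (53.2903, 96) (0, 96)]  |A|=1452.5432
5. ⊥bis P4·P3 via (27.33,76.13): [(0, 59.933) (32.2206, 67.5665) (15.9824, 96) (0, 96)]  |A|=808.2671
6. ⊥bis P4·P5 via (17.685,51.065): [(0, 59.933) (32.2206, 67.5665) (15.9824, 96) (0, 96)]  |A|=808.2671
7. ⊥bis P4·P6 via (13.775,48.985): [(0, 59.933) (32.2206, 67.5665) (15.9824, 96) (0, 96)]  |A|=808.2671
8. ⊥bis P4·P7 via (32.415,51.84): [(0, 59.933) (32.2206, 67.5665) (15.9824, 96) (0, 96)]  |A|=808.2671
9. ⊥bis P4·P8 via (24.295,43.28): [(0, 59.933) (32.2206, 67.5665) (15.9824, 96) (0, 96)]  |A|=808.2671
10. ⊥bis P4·P9 via (14.06,61.38): [(0, 59.933) (17.7642, 64.1416) (29.2754, 72.7235) (15.9824, 96) (0, 96)]  |A|=765.9475
11. canonical 5-gon: [(0, 59.933) (17.7642, 64.1416) (29.2754, 72.7235) (15.9824, 96) (0, 96)]
12. shoelace: 765.9475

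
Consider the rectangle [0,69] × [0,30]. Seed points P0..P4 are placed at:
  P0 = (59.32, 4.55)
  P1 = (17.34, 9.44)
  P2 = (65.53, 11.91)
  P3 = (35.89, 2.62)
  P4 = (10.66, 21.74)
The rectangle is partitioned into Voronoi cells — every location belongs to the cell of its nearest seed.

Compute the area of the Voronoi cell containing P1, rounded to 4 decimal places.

1. box [0,69]×[0,30]: [(0, 0) (69, 0) (69, 30) (0, 30)]
2. ⊥bis P1·P0 via (38.33,6.995): [(0, 0) (37.5152, 0) (41.0097, 30) (0, 30)]  |A|=1177.8736
3. ⊥bis P1·P2 via (41.435,10.675): [(0, 0) (37.5152, 0) (40.6172, 26.6303) (40.4445, 30) (0, 30)]  |A|=1176.9213
4. ⊥bis P1·P3 via (26.615,6.03): [(0, 0) (24.398, 0) (35.4277, 30) (0, 30)]  |A|=897.386
5. ⊥bis P1·P4 via (14,15.59): [(0, 7.9867) (0, 0) (24.398, 0) (34.1539, 26.5354)]  |A|=460.0948
6. canonical 4-gon: [(0, 7.9867) (0, 0) (24.398, 0) (34.1539, 26.5354)]
7. shoelace: 460.0948

Area of P1's cell: 460.0948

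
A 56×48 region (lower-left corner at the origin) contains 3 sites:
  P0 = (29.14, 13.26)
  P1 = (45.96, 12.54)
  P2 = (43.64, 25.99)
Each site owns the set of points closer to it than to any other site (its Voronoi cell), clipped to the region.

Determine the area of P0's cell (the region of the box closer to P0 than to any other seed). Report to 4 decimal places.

Area of P0's cell: 1412.3239

1. box [0,56]×[0,48]: [(0, 0) (56, 0) (56, 48) (0, 48)]
2. ⊥bis P0·P1 via (37.55,12.9): [(0, 0) (36.9978, 0) (39.0525, 48) (0, 48)]  |A|=1825.2071
3. ⊥bis P0·P2 via (36.39,19.625): [(0, 0) (36.9978, 0) (37.7706, 18.0525) (11.4787, 48) (0, 48)]  |A|=1412.3239
4. canonical 5-gon: [(0, 0) (36.9978, 0) (37.7706, 18.0525) (11.4787, 48) (0, 48)]
5. shoelace: 1412.3239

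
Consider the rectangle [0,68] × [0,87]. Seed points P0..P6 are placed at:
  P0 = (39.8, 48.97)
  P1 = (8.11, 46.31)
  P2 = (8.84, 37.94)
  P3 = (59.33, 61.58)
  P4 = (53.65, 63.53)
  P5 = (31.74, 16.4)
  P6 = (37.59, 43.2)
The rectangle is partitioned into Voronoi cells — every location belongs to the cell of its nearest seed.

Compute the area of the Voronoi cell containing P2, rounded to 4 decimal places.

1. box [0,68]×[0,87]: [(0, 0) (68, 0) (68, 87) (0, 87)]
2. ⊥bis P2·P0 via (24.32,43.455): [(0, 0) (39.8015, 0) (8.8064, 87) (0, 87)]  |A|=2114.4452
3. ⊥bis P2·P1 via (8.475,42.125): [(0, 41.3858) (0, 0) (39.8015, 0) (24.3021, 43.5054)]  |A|=1368.6711
4. ⊥bis P2·P3 via (34.085,49.76): [(0, 41.3858) (0, 0) (39.8015, 0) (24.3021, 43.5054)]  |A|=1368.6711
5. ⊥bis P2·P4 via (31.245,50.735): [(0, 41.3858) (0, 0) (39.8015, 0) (24.3021, 43.5054)]  |A|=1368.6711
6. ⊥bis P2·P5 via (20.29,27.17): [(0, 41.3858) (0, 5.5989) (27.4209, 34.7511) (24.3021, 43.5054)]  |A|=600.333
7. ⊥bis P2·P6 via (23.215,40.57): [(22.7035, 43.366) (0, 41.3858) (0, 5.5989) (24.7911, 31.9553)]  |A|=575.1963
8. canonical 4-gon: [(22.7035, 43.366) (0, 41.3858) (0, 5.5989) (24.7911, 31.9553)]
9. shoelace: 575.1963

Area of P2's cell: 575.1963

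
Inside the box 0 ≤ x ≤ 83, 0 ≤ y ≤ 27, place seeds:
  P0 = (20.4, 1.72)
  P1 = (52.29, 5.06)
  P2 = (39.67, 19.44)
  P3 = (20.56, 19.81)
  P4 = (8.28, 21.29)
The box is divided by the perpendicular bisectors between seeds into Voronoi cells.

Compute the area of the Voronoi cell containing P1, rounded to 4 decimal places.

1. box [0,83]×[0,27]: [(0, 0) (83, 0) (83, 27) (0, 27)]
2. ⊥bis P1·P0 via (36.345,3.39): [(36.7001, 0) (83, 0) (83, 27) (33.8722, 27)]  |A|=1288.2745
3. ⊥bis P1·P2 via (45.98,12.25): [(36.3062, 3.7602) (36.7001, 0) (83, 0) (83, 27) (62.7871, 27)]  |A|=952.2872
4. ⊥bis P1·P3 via (36.425,12.435): [(36.3062, 3.7602) (36.7001, 0) (83, 0) (83, 27) (62.7871, 27)]  |A|=952.2872
5. ⊥bis P1·P4 via (30.285,13.175): [(36.3062, 3.7602) (36.7001, 0) (83, 0) (83, 27) (62.7871, 27)]  |A|=952.2872
6. canonical 5-gon: [(36.3062, 3.7602) (36.7001, 0) (83, 0) (83, 27) (62.7871, 27)]
7. shoelace: 952.2872

Area of P1's cell: 952.2872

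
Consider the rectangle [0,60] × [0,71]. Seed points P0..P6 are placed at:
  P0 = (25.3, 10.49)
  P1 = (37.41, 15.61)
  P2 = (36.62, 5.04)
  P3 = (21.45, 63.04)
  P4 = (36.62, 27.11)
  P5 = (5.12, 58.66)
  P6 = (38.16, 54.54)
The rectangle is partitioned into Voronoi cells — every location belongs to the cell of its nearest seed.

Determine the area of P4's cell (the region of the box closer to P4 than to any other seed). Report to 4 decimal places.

Area of P4's cell: 812.9967

1. box [0,60]×[0,71]: [(0, 0) (60, 0) (60, 71) (0, 71)]
2. ⊥bis P4·P0 via (30.96,18.8): [(0, 39.8871) (58.5621, 0) (60, 0) (60, 71) (0, 71)]  |A|=3092.0641
3. ⊥bis P4·P1 via (37.015,21.36): [(0, 39.8871) (28.1005, 20.7476) (60, 22.939) (60, 71) (0, 71)]  |A|=2711.2772
4. ⊥bis P4·P2 via (36.62,16.075): [(0, 39.8871) (28.1005, 20.7476) (60, 22.939) (60, 71) (0, 71)]  |A|=2711.2772
5. ⊥bis P4·P3 via (29.035,45.075): [(6.4088, 35.522) (28.1005, 20.7476) (60, 22.939) (60, 58.1487)]  |A|=1202.8813
6. ⊥bis P4·P5 via (20.87,42.885): [(18.6879, 40.7063) (10.6215, 32.6527) (28.1005, 20.7476) (60, 22.939) (60, 58.1487)]  |A|=1174.3452
7. ⊥bis P4·P6 via (37.39,40.825): [(21.1309, 41.7378) (18.6879, 40.7063) (10.6215, 32.6527) (28.1005, 20.7476) (60, 22.939) (60, 39.5556)]  |A|=812.9967
8. canonical 6-gon: [(21.1309, 41.7378) (18.6879, 40.7063) (10.6215, 32.6527) (28.1005, 20.7476) (60, 22.939) (60, 39.5556)]
9. shoelace: 812.9967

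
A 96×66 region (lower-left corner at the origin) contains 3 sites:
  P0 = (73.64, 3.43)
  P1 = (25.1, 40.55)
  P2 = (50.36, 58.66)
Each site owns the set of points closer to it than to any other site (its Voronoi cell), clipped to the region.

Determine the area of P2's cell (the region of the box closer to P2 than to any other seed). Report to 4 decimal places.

1. box [0,96]×[0,66]: [(0, 0) (96, 0) (96, 66) (0, 66)]
2. ⊥bis P2·P0 via (62,31.045): [(0, 4.9114) (96, 45.3763) (96, 66) (0, 66)]  |A|=3922.1895
3. ⊥bis P2·P1 via (37.73,49.605): [(53.5808, 27.4962) (96, 45.3763) (96, 66) (25.9757, 66)]  |A|=1785.5204
4. canonical 4-gon: [(53.5808, 27.4962) (96, 45.3763) (96, 66) (25.9757, 66)]
5. shoelace: 1785.5204

Area of P2's cell: 1785.5204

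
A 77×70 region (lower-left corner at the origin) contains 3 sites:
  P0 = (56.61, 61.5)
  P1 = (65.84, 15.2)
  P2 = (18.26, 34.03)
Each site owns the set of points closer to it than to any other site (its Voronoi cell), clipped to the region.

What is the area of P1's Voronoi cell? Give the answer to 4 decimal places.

Area of P1's cell: 1427.2735

1. box [0,77]×[0,70]: [(0, 0) (77, 0) (77, 70) (0, 70)]
2. ⊥bis P1·P0 via (61.225,38.35): [(0, 26.1447) (0, 0) (77, 0) (77, 41.4948)]  |A|=2604.1188
3. ⊥bis P1·P2 via (42.05,24.615): [(46.3089, 35.3764) (32.3085, 0) (77, 0) (77, 41.4948)]  |A|=1427.2735
4. canonical 4-gon: [(46.3089, 35.3764) (32.3085, 0) (77, 0) (77, 41.4948)]
5. shoelace: 1427.2735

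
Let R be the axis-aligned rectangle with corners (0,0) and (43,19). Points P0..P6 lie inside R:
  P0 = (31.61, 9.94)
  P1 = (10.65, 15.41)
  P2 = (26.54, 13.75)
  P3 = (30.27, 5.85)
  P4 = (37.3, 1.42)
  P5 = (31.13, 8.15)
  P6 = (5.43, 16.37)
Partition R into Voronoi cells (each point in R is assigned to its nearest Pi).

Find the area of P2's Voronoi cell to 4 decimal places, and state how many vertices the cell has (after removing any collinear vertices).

Area of P2's cell: 140.1066 (5 vertices)

1. box [0,43]×[0,19]: [(0, 0) (43, 0) (43, 19) (0, 19)]
2. ⊥bis P2·P0 via (29.075,11.845): [(0, 0) (20.1737, 0) (34.4518, 19) (0, 19)]  |A|=518.9428
3. ⊥bis P2·P1 via (18.595,14.58): [(17.0719, 0) (20.1737, 0) (34.4518, 19) (19.0567, 19)]  |A|=175.7211
4. ⊥bis P2·P3 via (28.405,9.8): [(17.5608, 4.6799) (27.0616, 9.1657) (34.4518, 19) (19.0567, 19)]  |A|=140.371
5. ⊥bis P2·P4 via (31.92,7.585): [(17.5608, 4.6799) (27.0616, 9.1657) (34.4518, 19) (19.0567, 19)]  |A|=140.371
6. ⊥bis P2·P5 via (28.835,10.95): [(17.5608, 4.6799) (26.1098, 8.7163) (27.7087, 10.0268) (34.4518, 19) (19.0567, 19)]  |A|=140.1066
7. ⊥bis P2·P6 via (15.985,15.06): [(17.5608, 4.6799) (26.1098, 8.7163) (27.7087, 10.0268) (34.4518, 19) (19.0567, 19)]  |A|=140.1066
8. canonical 5-gon: [(17.5608, 4.6799) (26.1098, 8.7163) (27.7087, 10.0268) (34.4518, 19) (19.0567, 19)]
9. shoelace: 140.1066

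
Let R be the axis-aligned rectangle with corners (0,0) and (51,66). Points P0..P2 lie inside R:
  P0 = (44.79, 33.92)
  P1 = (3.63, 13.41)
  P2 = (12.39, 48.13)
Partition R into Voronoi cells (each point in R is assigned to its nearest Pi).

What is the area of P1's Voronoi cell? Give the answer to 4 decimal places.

1. box [0,51]×[0,66]: [(0, 0) (51, 0) (51, 66) (0, 66)]
2. ⊥bis P1·P0 via (24.21,23.665): [(0, 0) (36.0023, 0) (3.1145, 66) (0, 66)]  |A|=1290.8528
3. ⊥bis P1·P2 via (8.01,30.77): [(0, 32.791) (0, 0) (36.0023, 0) (22.4901, 27.1166)]  |A|=856.865
4. canonical 4-gon: [(0, 32.791) (0, 0) (36.0023, 0) (22.4901, 27.1166)]
5. shoelace: 856.865

Area of P1's cell: 856.8650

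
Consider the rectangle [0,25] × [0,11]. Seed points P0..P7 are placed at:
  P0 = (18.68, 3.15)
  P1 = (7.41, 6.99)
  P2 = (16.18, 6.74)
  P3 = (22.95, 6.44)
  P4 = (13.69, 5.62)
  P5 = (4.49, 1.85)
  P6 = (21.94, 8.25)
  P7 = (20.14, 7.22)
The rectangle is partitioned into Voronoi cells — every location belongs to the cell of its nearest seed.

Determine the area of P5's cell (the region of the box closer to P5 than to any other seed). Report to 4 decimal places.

Area of P5's cell: 49.9690

1. box [0,25]×[0,11]: [(0, 0) (25, 0) (25, 11) (0, 11)]
2. ⊥bis P5·P0 via (11.585,2.5): [(0, 0) (11.814, 0) (10.8063, 11) (0, 11)]  |A|=124.4117
3. ⊥bis P5·P1 via (5.95,4.42): [(0, 7.8002) (0, 0) (11.814, 0) (11.7088, 1.1485)]  |A|=52.4492
4. ⊥bis P5·P2 via (10.335,4.295): [(11.6333, 1.1914) (0, 7.8002) (0, 0) (11.814, 0) (11.725, 0.9721)]  |A|=52.4429
5. ⊥bis P5·P3 via (13.72,4.145): [(11.6333, 1.1914) (0, 7.8002) (0, 0) (11.814, 0) (11.725, 0.9721)]  |A|=52.4429
6. ⊥bis P5·P4 via (9.09,3.735): [(9.6769, 2.3028) (0, 7.8002) (0, 0) (10.6205, 0)]  |A|=49.969
7. ⊥bis P5·P6 via (13.215,5.05): [(9.6769, 2.3028) (0, 7.8002) (0, 0) (10.6205, 0)]  |A|=49.969
8. ⊥bis P5·P7 via (12.315,4.535): [(9.6769, 2.3028) (0, 7.8002) (0, 0) (10.6205, 0)]  |A|=49.969
9. canonical 4-gon: [(9.6769, 2.3028) (0, 7.8002) (0, 0) (10.6205, 0)]
10. shoelace: 49.969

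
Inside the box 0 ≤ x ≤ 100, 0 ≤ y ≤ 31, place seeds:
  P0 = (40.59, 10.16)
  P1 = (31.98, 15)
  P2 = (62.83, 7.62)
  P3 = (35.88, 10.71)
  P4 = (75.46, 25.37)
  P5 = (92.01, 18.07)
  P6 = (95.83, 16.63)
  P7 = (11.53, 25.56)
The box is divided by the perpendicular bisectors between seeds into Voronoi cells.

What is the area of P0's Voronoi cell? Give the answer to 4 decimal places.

Area of P0's cell: 378.7611

1. box [0,100]×[0,31]: [(0, 0) (100, 0) (100, 31) (0, 31)]
2. ⊥bis P0·P1 via (36.285,12.58): [(29.2133, 0) (100, 0) (100, 31) (46.6396, 31)]  |A|=1924.2804
3. ⊥bis P0·P2 via (51.71,8.89): [(29.2133, 0) (50.6947, 0) (54.2352, 31) (46.6396, 31)]  |A|=450.6928
4. ⊥bis P0·P3 via (38.235,10.435): [(39.0624, 17.5208) (37.0165, 0) (50.6947, 0) (54.2352, 31) (46.6396, 31)]  |A|=382.3339
5. ⊥bis P0·P4 via (58.025,17.765): [(39.0624, 17.5208) (37.0165, 0) (50.6947, 0) (53.8236, 27.3969) (52.252, 31) (46.6396, 31)]  |A|=378.7611
6. ⊥bis P0·P5 via (66.3,14.115): [(39.0624, 17.5208) (37.0165, 0) (50.6947, 0) (53.8236, 27.3969) (52.252, 31) (46.6396, 31)]  |A|=378.7611
7. ⊥bis P0·P6 via (68.21,13.395): [(39.0624, 17.5208) (37.0165, 0) (50.6947, 0) (53.8236, 27.3969) (52.252, 31) (46.6396, 31)]  |A|=378.7611
8. ⊥bis P0·P7 via (26.06,17.86): [(39.0624, 17.5208) (37.0165, 0) (50.6947, 0) (53.8236, 27.3969) (52.252, 31) (46.6396, 31)]  |A|=378.7611
9. canonical 6-gon: [(39.0624, 17.5208) (37.0165, 0) (50.6947, 0) (53.8236, 27.3969) (52.252, 31) (46.6396, 31)]
10. shoelace: 378.7611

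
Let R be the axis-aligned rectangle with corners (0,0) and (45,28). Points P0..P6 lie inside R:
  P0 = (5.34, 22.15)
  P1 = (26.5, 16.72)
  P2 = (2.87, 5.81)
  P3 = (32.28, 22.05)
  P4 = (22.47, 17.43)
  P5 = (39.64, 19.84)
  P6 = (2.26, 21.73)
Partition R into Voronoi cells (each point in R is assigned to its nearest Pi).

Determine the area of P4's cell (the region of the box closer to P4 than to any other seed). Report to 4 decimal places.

Area of P4's cell: 248.1023

1. box [0,45]×[0,28]: [(0, 0) (45, 0) (45, 28) (0, 28)]
2. ⊥bis P4·P0 via (13.905,19.79): [(8.4521, 0) (45, 0) (45, 28) (16.1672, 28)]  |A|=915.3305
3. ⊥bis P4·P1 via (24.485,17.075): [(8.4521, 0) (21.4767, 0) (26.4098, 28) (16.1672, 28)]  |A|=325.7416
4. ⊥bis P4·P2 via (12.67,11.62): [(11.9763, 12.7902) (19.559, 0) (21.4767, 0) (26.4098, 28) (16.1672, 28)]  |A|=254.7118
5. ⊥bis P4·P3 via (27.375,19.74): [(11.9763, 12.7902) (19.559, 0) (21.4767, 0) (25.6135, 23.4804) (23.485, 28) (16.1672, 28)]  |A|=248.1023
6. ⊥bis P4·P5 via (31.055,18.635): [(11.9763, 12.7902) (19.559, 0) (21.4767, 0) (25.6135, 23.4804) (23.485, 28) (16.1672, 28)]  |A|=248.1023
7. ⊥bis P4·P6 via (12.365,19.58): [(11.9763, 12.7902) (19.559, 0) (21.4767, 0) (25.6135, 23.4804) (23.485, 28) (16.1672, 28)]  |A|=248.1023
8. canonical 6-gon: [(11.9763, 12.7902) (19.559, 0) (21.4767, 0) (25.6135, 23.4804) (23.485, 28) (16.1672, 28)]
9. shoelace: 248.1023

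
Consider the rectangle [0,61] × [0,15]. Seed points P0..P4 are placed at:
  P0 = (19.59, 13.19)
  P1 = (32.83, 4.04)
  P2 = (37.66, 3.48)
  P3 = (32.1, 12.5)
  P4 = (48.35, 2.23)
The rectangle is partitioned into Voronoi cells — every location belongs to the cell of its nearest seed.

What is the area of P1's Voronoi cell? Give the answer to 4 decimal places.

Area of P1's cell: 99.2244

1. box [0,61]×[0,15]: [(0, 0) (61, 0) (61, 15) (0, 15)]
2. ⊥bis P1·P0 via (26.21,8.615): [(20.2563, 0) (61, 0) (61, 15) (30.6226, 15)]  |A|=533.4084
3. ⊥bis P1·P2 via (35.245,3.76): [(20.2563, 0) (34.8091, 0) (36.5482, 15) (30.6226, 15)]  |A|=153.5878
4. ⊥bis P1·P3 via (32.465,8.27): [(25.5598, 7.6742) (20.2563, 0) (34.8091, 0) (35.8013, 8.5579)]  |A|=99.2244
5. ⊥bis P1·P4 via (40.59,3.135): [(25.5598, 7.6742) (20.2563, 0) (34.8091, 0) (35.8013, 8.5579)]  |A|=99.2244
6. canonical 4-gon: [(25.5598, 7.6742) (20.2563, 0) (34.8091, 0) (35.8013, 8.5579)]
7. shoelace: 99.2244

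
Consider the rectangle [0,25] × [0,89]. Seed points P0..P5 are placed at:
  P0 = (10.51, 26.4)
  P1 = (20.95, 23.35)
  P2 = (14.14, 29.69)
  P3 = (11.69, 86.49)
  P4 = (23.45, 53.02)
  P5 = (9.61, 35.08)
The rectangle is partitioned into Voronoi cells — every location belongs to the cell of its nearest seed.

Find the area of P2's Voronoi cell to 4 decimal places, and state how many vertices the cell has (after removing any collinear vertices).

1. box [0,25]×[0,89]: [(0, 0) (25, 0) (25, 89) (0, 89)]
2. ⊥bis P2·P0 via (12.325,28.045): [(0, 41.6437) (25, 14.0601) (25, 89) (0, 89)]  |A|=1528.7021
3. ⊥bis P2·P1 via (17.545,26.52): [(0, 41.6437) (15.6003, 24.4312) (25, 34.5277) (25, 89) (0, 89)]  |A|=1432.5082
4. ⊥bis P2·P3 via (12.915,58.09): [(0, 57.5329) (0, 41.6437) (15.6003, 24.4312) (25, 34.5277) (25, 58.6113)]  |A|=659.3107
5. ⊥bis P2·P4 via (18.795,41.355): [(0, 48.8553) (0, 41.6437) (15.6003, 24.4312) (25, 34.5277) (25, 38.8789)]  |A|=304.1848
6. ⊥bis P2·P5 via (11.875,32.385): [(21.3397, 40.3395) (9.8977, 30.7232) (15.6003, 24.4312) (25, 34.5277) (25, 38.8789)]  |A|=117.1724
7. canonical 5-gon: [(21.3397, 40.3395) (9.8977, 30.7232) (15.6003, 24.4312) (25, 34.5277) (25, 38.8789)]
8. shoelace: 117.1724

Area of P2's cell: 117.1724 (5 vertices)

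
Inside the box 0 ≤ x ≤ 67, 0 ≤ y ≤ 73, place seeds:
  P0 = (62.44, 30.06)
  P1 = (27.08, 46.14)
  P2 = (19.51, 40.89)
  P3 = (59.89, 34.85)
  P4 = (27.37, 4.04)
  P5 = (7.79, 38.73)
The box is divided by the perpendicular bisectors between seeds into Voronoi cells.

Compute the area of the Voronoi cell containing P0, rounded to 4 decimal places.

Area of P0's cell: 560.0512

1. box [0,67]×[0,73]: [(0, 0) (67, 0) (67, 73) (0, 73)]
2. ⊥bis P0·P1 via (44.76,38.1): [(27.434, 0) (67, 0) (67, 73) (60.6308, 73)]  |A|=1676.6349
3. ⊥bis P0·P2 via (40.975,35.475): [(37.7465, 22.6773) (32.0257, 0) (67, 0) (67, 73) (60.6308, 73)]  |A|=1624.5713
4. ⊥bis P0·P3 via (61.165,32.455): [(36.9628, 19.5707) (32.0257, 0) (67, 0) (67, 35.5613)]  |A|=876.3177
5. ⊥bis P0·P4 via (44.905,17.05): [(41.3155, 21.8879) (57.5552, 0) (67, 0) (67, 35.5613)]  |A|=560.0512
6. ⊥bis P0·P5 via (35.115,34.395): [(41.3155, 21.8879) (57.5552, 0) (67, 0) (67, 35.5613)]  |A|=560.0512
7. canonical 4-gon: [(41.3155, 21.8879) (57.5552, 0) (67, 0) (67, 35.5613)]
8. shoelace: 560.0512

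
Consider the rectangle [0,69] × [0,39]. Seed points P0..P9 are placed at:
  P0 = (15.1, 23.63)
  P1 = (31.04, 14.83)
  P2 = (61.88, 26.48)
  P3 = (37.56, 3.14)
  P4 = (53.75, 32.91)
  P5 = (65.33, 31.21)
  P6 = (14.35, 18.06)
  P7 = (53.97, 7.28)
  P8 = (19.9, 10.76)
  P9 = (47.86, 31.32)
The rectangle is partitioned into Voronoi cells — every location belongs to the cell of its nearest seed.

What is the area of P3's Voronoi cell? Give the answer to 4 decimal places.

Area of P3's cell: 183.1464

1. box [0,69]×[0,39]: [(0, 0) (69, 0) (69, 39) (0, 39)]
2. ⊥bis P3·P0 via (26.33,13.385): [(14.119, 0) (69, 0) (69, 39) (49.6983, 39)]  |A|=1446.5629
3. ⊥bis P3·P1 via (34.3,8.985): [(18.1904, 0) (69, 0) (69, 28.3386)]  |A|=719.9375
4. ⊥bis P3·P2 via (49.72,14.81): [(47.9851, 16.6177) (18.1904, 0) (63.9332, 0)]  |A|=380.0714
5. ⊥bis P3·P4 via (45.655,18.025): [(47.9851, 16.6177) (18.1904, 0) (63.9332, 0)]  |A|=380.0714
6. ⊥bis P3·P5 via (51.445,17.175): [(47.9851, 16.6177) (18.1904, 0) (63.9332, 0)]  |A|=380.0714
7. ⊥bis P3·P6 via (25.955,10.6): [(47.9851, 16.6177) (19.6724, 0.8266) (19.141, 0) (63.9332, 0)]  |A|=379.6785
8. ⊥bis P3·P7 via (45.765,5.21): [(43.5159, 14.1251) (19.6724, 0.8266) (19.141, 0) (47.0794, 0)]  |A|=203.6368
9. ⊥bis P3·P8 via (28.73,6.95): [(43.5159, 14.1251) (28.1211, 5.5388) (25.7312, 0) (47.0794, 0)]  |A|=183.1464
10. ⊥bis P3·P9 via (42.71,17.23): [(43.5159, 14.1251) (28.1211, 5.5388) (25.7312, 0) (47.0794, 0)]  |A|=183.1464
11. canonical 4-gon: [(43.5159, 14.1251) (28.1211, 5.5388) (25.7312, 0) (47.0794, 0)]
12. shoelace: 183.1464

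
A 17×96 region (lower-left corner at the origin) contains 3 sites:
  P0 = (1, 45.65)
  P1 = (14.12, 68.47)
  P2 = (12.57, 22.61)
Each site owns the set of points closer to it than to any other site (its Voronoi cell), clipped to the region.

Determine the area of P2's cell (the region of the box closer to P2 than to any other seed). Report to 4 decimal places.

Area of P2's cell: 594.8508

1. box [0,17]×[0,96]: [(0, 0) (17, 0) (17, 96) (0, 96)]
2. ⊥bis P2·P0 via (6.785,34.13): [(0, 30.7228) (0, 0) (17, 0) (17, 39.2597)]  |A|=594.8508
3. ⊥bis P2·P1 via (13.345,45.54): [(0, 30.7228) (0, 0) (17, 0) (17, 39.2597)]  |A|=594.8508
4. canonical 4-gon: [(0, 30.7228) (0, 0) (17, 0) (17, 39.2597)]
5. shoelace: 594.8508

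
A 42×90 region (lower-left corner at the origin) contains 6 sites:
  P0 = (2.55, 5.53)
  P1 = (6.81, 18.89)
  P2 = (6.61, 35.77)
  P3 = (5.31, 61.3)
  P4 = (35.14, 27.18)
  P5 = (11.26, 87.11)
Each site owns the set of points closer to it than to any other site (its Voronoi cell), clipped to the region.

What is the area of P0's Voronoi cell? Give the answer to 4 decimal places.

Area of P0's cell: 258.8300

1. box [0,42]×[0,90]: [(0, 0) (42, 0) (42, 90) (0, 90)]
2. ⊥bis P0·P1 via (4.68,12.21): [(0, 13.7023) (0, 0) (42, 0) (42, 0.3101)]  |A|=294.259
3. ⊥bis P0·P2 via (4.58,20.65): [(0, 13.7023) (0, 0) (42, 0) (42, 0.3101)]  |A|=294.259
4. ⊥bis P0·P3 via (3.93,33.415): [(0, 13.7023) (0, 0) (42, 0) (42, 0.3101)]  |A|=294.259
5. ⊥bis P0·P4 via (18.845,16.355): [(26.1455, 5.3655) (0, 13.7023) (0, 0) (29.7099, 0)]  |A|=258.83
6. ⊥bis P0·P5 via (6.905,46.32): [(26.1455, 5.3655) (0, 13.7023) (0, 0) (29.7099, 0)]  |A|=258.83
7. canonical 4-gon: [(26.1455, 5.3655) (0, 13.7023) (0, 0) (29.7099, 0)]
8. shoelace: 258.83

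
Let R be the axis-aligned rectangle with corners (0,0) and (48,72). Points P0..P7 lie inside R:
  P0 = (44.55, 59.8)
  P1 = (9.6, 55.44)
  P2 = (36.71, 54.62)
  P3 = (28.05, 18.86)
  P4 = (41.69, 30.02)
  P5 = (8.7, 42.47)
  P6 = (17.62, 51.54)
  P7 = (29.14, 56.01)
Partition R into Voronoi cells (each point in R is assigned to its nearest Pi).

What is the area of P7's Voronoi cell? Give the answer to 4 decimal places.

Area of P7's cell: 319.6423

1. box [0,48]×[0,72]: [(0, 0) (48, 0) (48, 72) (0, 72)]
2. ⊥bis P7·P0 via (36.845,57.905): [(0, 0) (48, 0) (48, 12.5492) (33.3784, 72) (0, 72)]  |A|=3021.3675
3. ⊥bis P7·P1 via (19.37,55.725): [(20.9956, 0) (48, 0) (48, 12.5492) (33.3784, 72) (18.8952, 72)]  |A|=1585.2989
4. ⊥bis P7·P2 via (32.925,55.315): [(20.9956, 0) (22.7681, 0) (34.8729, 65.9234) (33.3784, 72) (18.8952, 72)]  |A|=671.2446
5. ⊥bis P7·P3 via (28.595,37.435): [(19.8961, 37.6902) (29.6363, 37.4044) (34.8729, 65.9234) (33.3784, 72) (18.8952, 72)]  |A|=454.6966
6. ⊥bis P7·P4 via (35.415,43.015): [(19.8961, 37.6902) (24.1306, 37.566) (30.2045, 40.499) (34.8729, 65.9234) (33.3784, 72) (18.8952, 72)]  |A|=446.1319
7. ⊥bis P7·P5 via (18.92,49.24): [(19.5886, 48.2307) (26.0418, 38.4889) (30.2045, 40.499) (34.8729, 65.9234) (33.3784, 72) (18.8952, 72)]  |A|=411.5471
8. ⊥bis P7·P6 via (23.38,53.775): [(19.1055, 64.7911) (28.7954, 39.8185) (30.2045, 40.499) (34.8729, 65.9234) (33.3784, 72) (18.8952, 72)]  |A|=319.6423
9. canonical 6-gon: [(19.1055, 64.7911) (28.7954, 39.8185) (30.2045, 40.499) (34.8729, 65.9234) (33.3784, 72) (18.8952, 72)]
10. shoelace: 319.6423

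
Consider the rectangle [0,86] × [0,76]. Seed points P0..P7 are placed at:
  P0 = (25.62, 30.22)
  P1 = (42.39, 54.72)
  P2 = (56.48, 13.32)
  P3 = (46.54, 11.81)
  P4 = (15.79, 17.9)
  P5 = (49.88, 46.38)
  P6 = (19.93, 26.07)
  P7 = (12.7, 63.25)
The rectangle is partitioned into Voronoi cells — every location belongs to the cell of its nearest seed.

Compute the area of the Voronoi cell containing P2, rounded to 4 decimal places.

Area of P2's cell: 1145.9600

1. box [0,86]×[0,76]: [(0, 0) (86, 0) (86, 76) (0, 76)]
2. ⊥bis P2·P0 via (41.05,21.77): [(29.128, 0) (86, 0) (86, 76) (70.7482, 76)]  |A|=2740.7038
3. ⊥bis P2·P1 via (49.435,34.02): [(47.3745, 33.3187) (29.128, 0) (86, 0) (86, 46.4645)]  |A|=1844.8084
4. ⊥bis P2·P3 via (51.51,12.565): [(48.309, 33.6368) (53.4188, 0) (86, 0) (86, 46.4645)]  |A|=1423.6107
5. ⊥bis P2·P4 via (36.135,15.61): [(48.309, 33.6368) (53.4188, 0) (86, 0) (86, 46.4645)]  |A|=1423.6107
6. ⊥bis P2·P5 via (53.18,29.85): [(49.0107, 29.0176) (53.4188, 0) (86, 0) (86, 36.4021)]  |A|=1145.96
7. ⊥bis P2·P6 via (38.205,19.695): [(49.0107, 29.0176) (53.4188, 0) (86, 0) (86, 36.4021)]  |A|=1145.96
8. ⊥bis P2·P7 via (34.59,38.285): [(49.0107, 29.0176) (53.4188, 0) (86, 0) (86, 36.4021)]  |A|=1145.96
9. canonical 4-gon: [(49.0107, 29.0176) (53.4188, 0) (86, 0) (86, 36.4021)]
10. shoelace: 1145.96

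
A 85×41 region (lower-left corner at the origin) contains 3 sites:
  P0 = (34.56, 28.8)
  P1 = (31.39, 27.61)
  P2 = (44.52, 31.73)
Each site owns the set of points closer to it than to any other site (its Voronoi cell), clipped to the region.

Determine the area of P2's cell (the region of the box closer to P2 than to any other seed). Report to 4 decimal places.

Area of P2's cell: 1746.0819

1. box [0,85]×[0,41]: [(0, 0) (85, 0) (85, 41) (0, 41)]
2. ⊥bis P2·P0 via (39.54,30.265): [(48.4433, 0) (85, 0) (85, 41) (36.382, 41)]  |A|=1746.0819
3. ⊥bis P2·P1 via (37.955,29.67): [(48.4433, 0) (85, 0) (85, 41) (36.382, 41)]  |A|=1746.0819
4. canonical 4-gon: [(48.4433, 0) (85, 0) (85, 41) (36.382, 41)]
5. shoelace: 1746.0819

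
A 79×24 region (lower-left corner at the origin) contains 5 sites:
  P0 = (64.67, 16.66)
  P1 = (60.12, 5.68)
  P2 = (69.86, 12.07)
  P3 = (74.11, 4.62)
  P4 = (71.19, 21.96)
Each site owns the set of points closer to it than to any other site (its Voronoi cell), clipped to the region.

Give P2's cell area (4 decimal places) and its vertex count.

1. box [0,79]×[0,24]: [(0, 0) (79, 0) (79, 24) (0, 24)]
2. ⊥bis P2·P0 via (67.265,14.365): [(54.5607, 0) (79, 0) (79, 24) (75.7861, 24)]  |A|=331.8382
3. ⊥bis P2·P1 via (64.99,8.875): [(63.8911, 10.55) (70.8125, 0) (79, 0) (79, 24) (75.7861, 24)]  |A|=246.1095
4. ⊥bis P2·P3 via (71.985,8.345): [(63.8911, 10.55) (67.148, 5.5856) (79, 12.3468) (79, 24) (75.7861, 24)]  |A|=150.0759
5. ⊥bis P2·P4 via (70.525,17.015): [(69.706, 17.1251) (63.8911, 10.55) (67.148, 5.5856) (79, 12.3468) (79, 15.8753)]  |A|=101.2731
6. canonical 5-gon: [(69.706, 17.1251) (63.8911, 10.55) (67.148, 5.5856) (79, 12.3468) (79, 15.8753)]
7. shoelace: 101.2731

Area of P2's cell: 101.2731 (5 vertices)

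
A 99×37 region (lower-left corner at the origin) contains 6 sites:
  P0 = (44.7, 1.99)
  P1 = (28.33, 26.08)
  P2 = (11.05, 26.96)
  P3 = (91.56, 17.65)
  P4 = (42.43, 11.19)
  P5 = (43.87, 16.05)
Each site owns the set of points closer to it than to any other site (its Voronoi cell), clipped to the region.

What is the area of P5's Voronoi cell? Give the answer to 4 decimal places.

1. box [0,99]×[0,37]: [(0, 0) (99, 0) (99, 37) (0, 37)]
2. ⊥bis P5·P0 via (44.285,9.02): [(0, 6.4057) (99, 12.25) (99, 37) (0, 37)]  |A|=2739.5423
3. ⊥bis P5·P1 via (36.1,21.065): [(27.6936, 8.0406) (99, 12.25) (99, 37) (46.3849, 37)]  |A|=1644.2684
4. ⊥bis P5·P2 via (27.46,21.505): [(27.6936, 8.0406) (99, 12.25) (99, 37) (46.3849, 37)]  |A|=1644.2684
5. ⊥bis P5·P3 via (67.715,16.85): [(27.6936, 8.0406) (67.9309, 10.4159) (67.039, 37) (46.3849, 37)]  |A|=834.9595
6. ⊥bis P5·P4 via (43.15,13.62): [(33.198, 16.5687) (56.2843, 9.7284) (67.9309, 10.4159) (67.039, 37) (46.3849, 37)]  |A|=717.6913
7. canonical 5-gon: [(33.198, 16.5687) (56.2843, 9.7284) (67.9309, 10.4159) (67.039, 37) (46.3849, 37)]
8. shoelace: 717.6913

Area of P5's cell: 717.6913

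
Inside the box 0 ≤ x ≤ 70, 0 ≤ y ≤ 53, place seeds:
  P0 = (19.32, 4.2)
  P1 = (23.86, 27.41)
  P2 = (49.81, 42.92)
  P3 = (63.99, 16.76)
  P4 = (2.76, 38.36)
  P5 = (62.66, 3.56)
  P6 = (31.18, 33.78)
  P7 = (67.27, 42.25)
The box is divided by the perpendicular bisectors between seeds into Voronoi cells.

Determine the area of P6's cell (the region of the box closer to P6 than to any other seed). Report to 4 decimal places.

Area of P6's cell: 574.6048

1. box [0,70]×[0,53]: [(0, 0) (70, 0) (70, 53) (0, 53)]
2. ⊥bis P6·P0 via (25.25,18.99): [(0, 29.1139) (70, 1.0476) (70, 53) (0, 53)]  |A|=2654.346
3. ⊥bis P6·P1 via (27.52,30.595): [(44.2472, 11.3731) (70, 1.0476) (70, 53) (8.0228, 53)]  |A|=1958.9181
4. ⊥bis P6·P2 via (40.495,38.35): [(44.2472, 11.3731) (56.0521, 6.64) (33.3076, 53) (8.0228, 53)]  |A|=746.0762
5. ⊥bis P6·P3 via (47.585,25.27): [(41.8219, 14.1602) (47.2392, 24.6034) (33.3076, 53) (8.0228, 53)]  |A|=640.6911
6. ⊥bis P6·P4 via (16.97,36.07): [(17.874, 41.6796) (41.8219, 14.1602) (47.2392, 24.6034) (33.3076, 53) (19.6983, 53)]  |A|=574.6048
7. ⊥bis P6·P5 via (46.92,18.67): [(17.874, 41.6796) (41.8219, 14.1602) (47.2392, 24.6034) (33.3076, 53) (19.6983, 53)]  |A|=574.6048
8. ⊥bis P6·P7 via (49.225,38.015): [(17.874, 41.6796) (41.8219, 14.1602) (47.2392, 24.6034) (33.3076, 53) (19.6983, 53)]  |A|=574.6048
9. canonical 5-gon: [(17.874, 41.6796) (41.8219, 14.1602) (47.2392, 24.6034) (33.3076, 53) (19.6983, 53)]
10. shoelace: 574.6048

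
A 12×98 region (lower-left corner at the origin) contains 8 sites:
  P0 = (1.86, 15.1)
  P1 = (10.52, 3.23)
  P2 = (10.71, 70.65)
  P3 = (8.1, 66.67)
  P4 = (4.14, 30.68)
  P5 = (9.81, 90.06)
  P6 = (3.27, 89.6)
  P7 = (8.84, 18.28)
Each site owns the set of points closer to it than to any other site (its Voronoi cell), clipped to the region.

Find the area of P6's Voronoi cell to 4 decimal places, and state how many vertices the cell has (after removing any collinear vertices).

1. box [0,12]×[0,98]: [(0, 0) (12, 0) (12, 98) (0, 98)]
2. ⊥bis P6·P0 via (2.565,52.35): [(0, 52.3985) (12, 52.1714) (12, 98) (0, 98)]  |A|=548.5801
3. ⊥bis P6·P1 via (6.895,46.415): [(0, 52.3985) (12, 52.1714) (12, 98) (0, 98)]  |A|=548.5801
4. ⊥bis P6·P2 via (6.99,80.125): [(0, 77.3806) (12, 82.092) (12, 98) (0, 98)]  |A|=219.1642
5. ⊥bis P6·P3 via (5.685,78.135): [(0, 77.3806) (12, 82.092) (12, 98) (0, 98)]  |A|=219.1642
6. ⊥bis P6·P4 via (3.705,60.14): [(0, 77.3806) (12, 82.092) (12, 98) (0, 98)]  |A|=219.1642
7. ⊥bis P6·P5 via (6.54,89.83): [(0, 77.3806) (7.2164, 80.2139) (5.9654, 98) (0, 98)]  |A|=127.4486
8. ⊥bis P6·P7 via (6.055,53.94): [(0, 77.3806) (7.2164, 80.2139) (5.9654, 98) (0, 98)]  |A|=127.4486
9. canonical 4-gon: [(0, 77.3806) (7.2164, 80.2139) (5.9654, 98) (0, 98)]
10. shoelace: 127.4486

Area of P6's cell: 127.4486 (4 vertices)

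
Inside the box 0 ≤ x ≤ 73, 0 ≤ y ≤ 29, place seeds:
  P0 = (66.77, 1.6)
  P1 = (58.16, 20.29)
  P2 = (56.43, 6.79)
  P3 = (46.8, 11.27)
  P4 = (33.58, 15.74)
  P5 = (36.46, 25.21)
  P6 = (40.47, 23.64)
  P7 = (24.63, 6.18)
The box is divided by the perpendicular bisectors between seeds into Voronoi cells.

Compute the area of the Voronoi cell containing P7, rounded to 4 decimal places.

Area of P7's cell: 728.2363

1. box [0,73]×[0,29]: [(0, 0) (73, 0) (73, 29) (0, 29)]
2. ⊥bis P7·P0 via (45.7,3.89): [(0, 0) (45.2772, 0) (48.4291, 29) (0, 29)]  |A|=1358.7414
3. ⊥bis P7·P1 via (41.395,13.235): [(0, 0) (45.2772, 0) (45.6235, 3.1866) (34.7608, 29) (0, 29)]  |A|=1182.329
4. ⊥bis P7·P2 via (40.53,6.485): [(0, 0) (40.6544, 0) (40.353, 15.7111) (34.7608, 29) (0, 29)]  |A|=1135.4479
5. ⊥bis P7·P3 via (35.715,8.725): [(0, 0) (37.7182, 0) (31.0601, 29) (0, 29)]  |A|=997.2845
6. ⊥bis P7·P4 via (29.105,10.96): [(0, 0) (37.7182, 0) (36.8711, 3.6894) (9.8355, 29) (0, 29)]  |A|=728.6808
7. ⊥bis P7·P5 via (30.545,15.695): [(0, 0) (37.7182, 0) (36.8711, 3.6894) (11.2054, 27.7174) (9.1423, 29) (0, 29)]  |A|=728.2363
8. ⊥bis P7·P6 via (32.55,14.91): [(0, 0) (37.7182, 0) (36.8711, 3.6894) (11.2054, 27.7174) (9.1423, 29) (0, 29)]  |A|=728.2363
9. canonical 6-gon: [(0, 0) (37.7182, 0) (36.8711, 3.6894) (11.2054, 27.7174) (9.1423, 29) (0, 29)]
10. shoelace: 728.2363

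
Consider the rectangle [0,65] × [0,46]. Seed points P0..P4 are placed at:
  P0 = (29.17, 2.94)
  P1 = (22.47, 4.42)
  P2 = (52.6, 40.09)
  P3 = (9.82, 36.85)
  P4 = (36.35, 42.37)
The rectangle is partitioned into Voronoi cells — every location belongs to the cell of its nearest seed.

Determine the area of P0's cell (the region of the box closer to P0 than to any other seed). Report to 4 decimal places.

1. box [0,65]×[0,46]: [(0, 0) (65, 0) (65, 46) (0, 46)]
2. ⊥bis P0·P1 via (25.82,3.68): [(25.0071, 0) (65, 0) (65, 46) (35.1683, 46)]  |A|=1605.9657
3. ⊥bis P0·P2 via (40.885,21.515): [(31.1201, 27.6736) (25.0071, 0) (65, 0) (65, 6.306)]  |A|=660.1971
4. ⊥bis P0·P3 via (19.495,19.895): [(32.0732, 27.0725) (30.8307, 26.3635) (25.0071, 0) (65, 0) (65, 6.306)]  |A|=659.4857
5. ⊥bis P0·P4 via (32.76,22.655): [(41.6419, 21.0377) (30.1178, 23.1361) (25.0071, 0) (65, 0) (65, 6.306)]  |A|=633.0004
6. canonical 5-gon: [(41.6419, 21.0377) (30.1178, 23.1361) (25.0071, 0) (65, 0) (65, 6.306)]
7. shoelace: 633.0004

Area of P0's cell: 633.0004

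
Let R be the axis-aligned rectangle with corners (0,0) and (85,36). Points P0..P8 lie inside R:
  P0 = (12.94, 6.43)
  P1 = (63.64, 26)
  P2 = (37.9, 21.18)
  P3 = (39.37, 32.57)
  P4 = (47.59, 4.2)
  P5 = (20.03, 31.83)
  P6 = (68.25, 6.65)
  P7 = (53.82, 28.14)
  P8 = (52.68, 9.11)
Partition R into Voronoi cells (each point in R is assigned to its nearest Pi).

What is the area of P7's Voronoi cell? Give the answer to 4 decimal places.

Area of P7's cell: 207.3352

1. box [0,85]×[0,36]: [(0, 0) (85, 0) (85, 36) (0, 36)]
2. ⊥bis P7·P0 via (33.38,17.285): [(42.5595, 0) (85, 0) (85, 36) (23.4411, 36)]  |A|=1871.9897
3. ⊥bis P7·P1 via (58.73,27.07): [(42.5595, 0) (52.8308, 0) (60.676, 36) (23.4411, 36)]  |A|=855.1136
4. ⊥bis P7·P2 via (45.86,24.66): [(54.0983, 5.8161) (60.676, 36) (40.9023, 36)]  |A|=298.4244
5. ⊥bis P7·P3 via (46.595,30.355): [(45.2658, 26.0192) (54.0983, 5.8161) (60.676, 36) (48.3256, 36)]  |A|=261.3792
6. ⊥bis P7·P4 via (50.705,16.17): [(45.2658, 26.0192) (49.4262, 16.5028) (56.0514, 14.7787) (60.676, 36) (48.3256, 36)]  |A|=230.006
7. ⊥bis P7·P5 via (36.925,29.985): [(45.2658, 26.0192) (49.4262, 16.5028) (56.0514, 14.7787) (60.676, 36) (48.3256, 36)]  |A|=230.006
8. ⊥bis P7·P6 via (61.035,17.395): [(45.2658, 26.0192) (49.4262, 16.5028) (56.0514, 14.7787) (60.676, 36) (48.3256, 36)]  |A|=230.006
9. ⊥bis P7·P8 via (53.25,18.625): [(45.2658, 26.0192) (48.3706, 18.9173) (56.8427, 18.4098) (60.676, 36) (48.3256, 36)]  |A|=207.3352
10. canonical 5-gon: [(45.2658, 26.0192) (48.3706, 18.9173) (56.8427, 18.4098) (60.676, 36) (48.3256, 36)]
11. shoelace: 207.3352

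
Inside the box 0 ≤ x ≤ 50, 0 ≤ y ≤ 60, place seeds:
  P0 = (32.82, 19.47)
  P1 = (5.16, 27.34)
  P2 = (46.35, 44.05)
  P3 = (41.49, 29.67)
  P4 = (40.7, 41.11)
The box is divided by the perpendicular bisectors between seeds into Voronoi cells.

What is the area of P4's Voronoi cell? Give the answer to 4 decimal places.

Area of P4's cell: 578.2568

1. box [0,50]×[0,60]: [(0, 0) (50, 0) (50, 60) (0, 60)]
2. ⊥bis P4·P0 via (36.76,30.29): [(0, 43.6758) (50, 25.4688) (50, 60) (0, 60)]  |A|=1271.3854
3. ⊥bis P4·P1 via (22.93,34.225): [(22.4333, 35.5069) (50, 25.4688) (50, 60) (12.9435, 60)]  |A|=929.7699
4. ⊥bis P4·P2 via (43.525,42.58): [(22.4333, 35.5069) (50, 25.4688) (50, 30.1365) (34.4604, 60) (12.9435, 60)]  |A|=697.7374
5. ⊥bis P4·P3 via (41.095,35.39): [(22.4333, 35.5069) (25.6781, 34.3254) (47.0523, 35.8014) (34.4604, 60) (12.9435, 60)]  |A|=578.2568
6. canonical 5-gon: [(22.4333, 35.5069) (25.6781, 34.3254) (47.0523, 35.8014) (34.4604, 60) (12.9435, 60)]
7. shoelace: 578.2568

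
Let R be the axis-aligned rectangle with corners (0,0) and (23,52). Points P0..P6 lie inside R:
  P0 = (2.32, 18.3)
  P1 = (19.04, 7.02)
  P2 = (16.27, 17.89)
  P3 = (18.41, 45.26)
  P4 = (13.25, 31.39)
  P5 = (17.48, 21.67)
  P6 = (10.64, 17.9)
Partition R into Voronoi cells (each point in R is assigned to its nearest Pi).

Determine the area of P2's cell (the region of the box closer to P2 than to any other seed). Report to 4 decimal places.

Area of P2's cell: 64.4219

1. box [0,23]×[0,52]: [(0, 0) (23, 0) (23, 52) (0, 52)]
2. ⊥bis P2·P0 via (9.295,18.095): [(8.7632, 0) (23, 0) (23, 52) (10.2915, 52)]  |A|=700.5787
3. ⊥bis P2·P1 via (17.655,12.455): [(9.0649, 10.266) (23, 13.8171) (23, 52) (10.2915, 52)]  |A|=531.23
4. ⊥bis P2·P3 via (17.34,31.575): [(9.7087, 32.1717) (9.0649, 10.266) (23, 13.8171) (23, 31.1325)]  |A|=266.5577
5. ⊥bis P2·P4 via (14.76,24.64): [(9.4525, 23.4527) (9.0649, 10.266) (23, 13.8171) (23, 26.4833)]  |A|=176.9891
6. ⊥bis P2·P5 via (16.875,19.78): [(9.4147, 22.1681) (9.0649, 10.266) (23, 13.8171) (23, 17.8194)]  |A|=109.4935
7. ⊥bis P2·P6 via (13.455,17.895): [(13.4603, 20.8731) (13.4434, 11.3818) (23, 13.8171) (23, 17.8194)]  |A|=64.4219
8. canonical 4-gon: [(13.4603, 20.8731) (13.4434, 11.3818) (23, 13.8171) (23, 17.8194)]
9. shoelace: 64.4219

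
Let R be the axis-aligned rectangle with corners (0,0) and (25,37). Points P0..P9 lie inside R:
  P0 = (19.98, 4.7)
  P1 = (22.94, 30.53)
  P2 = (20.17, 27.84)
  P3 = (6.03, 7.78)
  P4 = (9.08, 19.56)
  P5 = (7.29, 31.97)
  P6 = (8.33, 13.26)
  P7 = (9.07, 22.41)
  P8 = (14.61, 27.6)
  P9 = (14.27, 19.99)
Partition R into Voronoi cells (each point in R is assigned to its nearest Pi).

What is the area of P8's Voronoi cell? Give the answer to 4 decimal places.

1. box [0,25]×[0,37]: [(0, 0) (25, 0) (25, 37) (0, 37)]
2. ⊥bis P8·P0 via (17.295,16.15): [(0, 12.0944) (25, 17.9568) (25, 37) (0, 37)]  |A|=549.3604
3. ⊥bis P8·P1 via (18.775,29.065): [(0, 12.0944) (22.8588, 17.4547) (15.9839, 37) (0, 37)]  |A|=440.8621
4. ⊥bis P8·P2 via (17.39,27.72): [(0, 12.0944) (17.8835, 16.288) (17.1301, 33.7415) (15.9839, 37) (0, 37)]  |A|=397.004
5. ⊥bis P8·P3 via (10.32,17.69): [(0, 22.1575) (15.0782, 15.6302) (17.8835, 16.288) (17.1301, 33.7415) (15.9839, 37) (0, 37)]  |A|=321.1368
6. ⊥bis P8·P4 via (11.845,23.58): [(0, 31.7271) (17.7438, 19.5227) (17.1301, 33.7415) (15.9839, 37) (0, 37)]  |A|=193.6069
7. ⊥bis P8·P5 via (10.95,29.785): [(8.5845, 25.8226) (17.7438, 19.5227) (17.1301, 33.7415) (15.9839, 37) (15.2573, 37)]  |A|=85.706
8. ⊥bis P8·P6 via (11.47,20.43): [(8.5845, 25.8226) (17.7438, 19.5227) (17.1301, 33.7415) (15.9839, 37) (15.2573, 37)]  |A|=85.706
9. ⊥bis P8·P7 via (11.84,25.005): [(9.5535, 27.4457) (15.5846, 21.0078) (17.7438, 19.5227) (17.1301, 33.7415) (15.9839, 37) (15.2573, 37)]  |A|=77.6923
10. ⊥bis P8·P9 via (14.44,23.795): [(9.5535, 27.4457) (12.9095, 23.8634) (17.5655, 23.6554) (17.1301, 33.7415) (15.9839, 37) (15.2573, 37)]  |A|=66.9937
11. canonical 6-gon: [(9.5535, 27.4457) (12.9095, 23.8634) (17.5655, 23.6554) (17.1301, 33.7415) (15.9839, 37) (15.2573, 37)]
12. shoelace: 66.9937

Area of P8's cell: 66.9937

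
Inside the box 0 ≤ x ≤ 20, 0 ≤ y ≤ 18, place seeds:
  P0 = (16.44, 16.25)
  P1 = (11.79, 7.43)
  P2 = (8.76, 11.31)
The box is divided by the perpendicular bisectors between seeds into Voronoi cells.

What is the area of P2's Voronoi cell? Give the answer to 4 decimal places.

1. box [0,20]×[0,18]: [(0, 0) (20, 0) (20, 18) (0, 18)]
2. ⊥bis P2·P0 via (12.6,13.78): [(0, 0) (20, 0) (20, 2.2755) (9.8856, 18) (0, 18)]  |A|=280.4781
3. ⊥bis P2·P1 via (10.275,9.37): [(0, 1.346) (13.7108, 12.0531) (9.8856, 18) (0, 18)]  |A|=143.5642
4. canonical 4-gon: [(0, 1.346) (13.7108, 12.0531) (9.8856, 18) (0, 18)]
5. shoelace: 143.5642

Area of P2's cell: 143.5642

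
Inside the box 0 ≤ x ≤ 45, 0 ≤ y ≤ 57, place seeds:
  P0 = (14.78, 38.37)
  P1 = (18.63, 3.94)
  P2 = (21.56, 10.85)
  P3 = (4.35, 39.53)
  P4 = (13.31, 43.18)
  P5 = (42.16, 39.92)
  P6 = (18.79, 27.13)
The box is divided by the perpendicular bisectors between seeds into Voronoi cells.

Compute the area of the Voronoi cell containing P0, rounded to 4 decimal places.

Area of P0's cell: 168.9552

1. box [0,45]×[0,57]: [(0, 0) (45, 0) (45, 57) (0, 57)]
2. ⊥bis P0·P1 via (16.705,21.155): [(0, 19.287) (45, 24.319) (45, 57) (0, 57)]  |A|=1583.8649
3. ⊥bis P0·P2 via (18.17,24.61): [(0, 20.1335) (45, 31.22) (45, 57) (0, 57)]  |A|=1409.5455
4. ⊥bis P0·P3 via (9.565,38.95): [(7.6828, 22.0263) (45, 31.22) (45, 57) (11.5725, 57)]  |A|=1065.5607
5. ⊥bis P0·P4 via (14.045,40.775): [(9.6175, 39.4219) (7.6828, 22.0263) (45, 31.22) (45, 50.2353)]  |A|=652.0877
6. ⊥bis P0·P5 via (28.47,39.145): [(28.134, 45.0808) (9.6175, 39.4219) (7.6828, 22.0263) (29.1398, 27.3126)]  |A|=348.8635
7. ⊥bis P0·P6 via (16.785,32.75): [(28.5935, 36.9628) (28.134, 45.0808) (9.6175, 39.4219) (8.5486, 29.8116)]  |A|=168.9552
8. canonical 4-gon: [(28.5935, 36.9628) (28.134, 45.0808) (9.6175, 39.4219) (8.5486, 29.8116)]
9. shoelace: 168.9552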